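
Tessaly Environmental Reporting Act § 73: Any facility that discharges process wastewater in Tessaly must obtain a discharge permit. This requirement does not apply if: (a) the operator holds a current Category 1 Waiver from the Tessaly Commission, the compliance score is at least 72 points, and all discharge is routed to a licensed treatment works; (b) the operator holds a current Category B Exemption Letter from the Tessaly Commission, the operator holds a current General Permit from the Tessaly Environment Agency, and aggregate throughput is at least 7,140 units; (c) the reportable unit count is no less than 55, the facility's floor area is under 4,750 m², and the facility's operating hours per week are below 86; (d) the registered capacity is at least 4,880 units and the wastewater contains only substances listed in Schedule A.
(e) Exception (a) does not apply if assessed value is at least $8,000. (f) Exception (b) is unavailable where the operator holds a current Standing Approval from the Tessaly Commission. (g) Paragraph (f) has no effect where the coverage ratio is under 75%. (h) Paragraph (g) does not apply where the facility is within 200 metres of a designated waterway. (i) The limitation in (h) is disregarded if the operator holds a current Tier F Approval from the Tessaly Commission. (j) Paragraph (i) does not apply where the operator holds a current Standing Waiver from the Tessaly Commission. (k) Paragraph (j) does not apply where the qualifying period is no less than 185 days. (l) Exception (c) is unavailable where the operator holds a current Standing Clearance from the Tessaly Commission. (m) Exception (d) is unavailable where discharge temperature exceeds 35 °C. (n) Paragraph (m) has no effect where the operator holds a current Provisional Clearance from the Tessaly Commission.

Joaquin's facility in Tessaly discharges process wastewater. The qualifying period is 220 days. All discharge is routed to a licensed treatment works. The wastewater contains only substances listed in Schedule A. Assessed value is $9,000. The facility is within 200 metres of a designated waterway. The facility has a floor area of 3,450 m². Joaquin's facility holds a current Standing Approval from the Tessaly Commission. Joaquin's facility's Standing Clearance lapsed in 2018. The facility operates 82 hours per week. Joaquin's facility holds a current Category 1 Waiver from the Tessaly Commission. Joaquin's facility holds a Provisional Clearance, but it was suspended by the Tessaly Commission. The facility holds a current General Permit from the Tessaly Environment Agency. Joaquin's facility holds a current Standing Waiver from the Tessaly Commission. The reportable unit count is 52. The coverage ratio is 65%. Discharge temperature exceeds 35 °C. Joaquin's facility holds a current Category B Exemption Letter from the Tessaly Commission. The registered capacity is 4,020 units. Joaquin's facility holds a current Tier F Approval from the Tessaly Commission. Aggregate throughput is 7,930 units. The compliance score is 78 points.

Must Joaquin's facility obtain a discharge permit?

Exception (a)'s conditions are all satisfied: a current Category 1 Waiver is held; the compliance score is 78 points, meeting the 72 points threshold; discharge is routed to a licensed treatment works. However, paragraph (e) must be considered: (e) operates against (a): assessed value is $9,000, meeting the $8,000 threshold. Exception (a) does not apply.
All of (b)'s requirements are met (a current Category B Exemption Letter is held; a current General Permit is held; aggregate throughput is 7,930 units, meeting the 7,140 units threshold). Under paragraphs (f)–(k): (f) would limit (b) — a current Standing Approval is held — but (g) sets (f) aside: (g) operates against (f): the coverage ratio is 65%, under the 75% limit. (h) would limit (g) — the facility is within 200 m of a designated waterway — but (i) sets (h) aside: (i) applies — a current Tier F Approval is held. (j) is triggered (a current Standing Waiver is held), but is overridden by (k): (k) operates against (j): the qualifying period is 220 days, meeting the 185 days threshold. (b) remains available.
Exception (c) does not apply: the reportable unit count is 52, short of 55.
Exception (d) does not apply: the registered capacity is 4,020 units, short of 4,880 units.

No — exception (b) applies; Joaquin's facility is not required to obtain a discharge permit.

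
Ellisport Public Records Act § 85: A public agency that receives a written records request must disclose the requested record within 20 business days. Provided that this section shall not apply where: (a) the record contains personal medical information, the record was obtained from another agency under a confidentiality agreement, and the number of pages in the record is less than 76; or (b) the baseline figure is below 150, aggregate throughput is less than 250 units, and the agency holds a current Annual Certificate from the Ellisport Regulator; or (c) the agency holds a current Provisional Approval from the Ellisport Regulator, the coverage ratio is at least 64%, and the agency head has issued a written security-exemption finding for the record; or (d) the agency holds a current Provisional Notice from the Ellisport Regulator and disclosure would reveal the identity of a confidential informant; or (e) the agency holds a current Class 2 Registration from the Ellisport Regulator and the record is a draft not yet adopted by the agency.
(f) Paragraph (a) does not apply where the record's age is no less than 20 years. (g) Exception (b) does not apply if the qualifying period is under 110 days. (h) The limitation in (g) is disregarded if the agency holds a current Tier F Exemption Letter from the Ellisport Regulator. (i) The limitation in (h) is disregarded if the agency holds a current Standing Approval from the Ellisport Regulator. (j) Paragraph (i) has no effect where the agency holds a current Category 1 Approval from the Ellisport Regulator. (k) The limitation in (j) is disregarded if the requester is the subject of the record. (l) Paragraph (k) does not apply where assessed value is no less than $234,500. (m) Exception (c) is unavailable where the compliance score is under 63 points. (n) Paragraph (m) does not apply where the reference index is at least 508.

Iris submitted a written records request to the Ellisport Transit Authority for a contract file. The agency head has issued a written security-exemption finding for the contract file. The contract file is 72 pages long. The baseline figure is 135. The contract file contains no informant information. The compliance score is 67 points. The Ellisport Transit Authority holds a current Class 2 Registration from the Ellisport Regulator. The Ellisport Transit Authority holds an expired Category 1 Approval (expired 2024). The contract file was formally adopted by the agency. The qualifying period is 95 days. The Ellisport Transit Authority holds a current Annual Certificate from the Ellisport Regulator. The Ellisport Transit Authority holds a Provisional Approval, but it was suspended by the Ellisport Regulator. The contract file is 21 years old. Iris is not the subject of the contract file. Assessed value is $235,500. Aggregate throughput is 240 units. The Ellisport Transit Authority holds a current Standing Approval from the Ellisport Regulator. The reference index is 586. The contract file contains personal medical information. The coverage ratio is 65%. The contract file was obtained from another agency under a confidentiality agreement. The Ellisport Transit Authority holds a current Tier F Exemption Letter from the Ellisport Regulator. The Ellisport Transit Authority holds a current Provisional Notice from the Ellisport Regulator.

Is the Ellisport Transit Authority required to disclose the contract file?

All of (a)'s requirements are met (the contract file contains personal medical information; the contract file was obtained under a confidentiality agreement; the number of pages in the record is 72, less than the 76 limit). Turning to paragraph (f): (f) is triggered — the record's age is 21 years, meeting the 20 years threshold. So (a) is unavailable.
Exception (b)'s conditions are all satisfied: the baseline figure is 135, below the 150 limit; aggregate throughput is 240 units, less than the 250 units limit; a current Annual Certificate is held. However, paragraphs (g)–(l) must be considered: (g) operates against (b): the qualifying period is 95 days, under the 110 days limit. (h) operates (a current Tier F Exemption Letter is held), but is overridden by (i): (i) operates against (h): a current Standing Approval is held. (j) is inapplicable (there is no Category 1 Approval in force), so (i) stands. (b) is therefore removed.
Exception (c) fails — no current Provisional Approval is held.
Exception (d) fails — the contract file contains no informant information.
Exception (e) does not apply: the contract file has been formally adopted.
Every exception is unavailable, so the rule governs.

Yes — the Ellisport Transit Authority must disclose the contract file.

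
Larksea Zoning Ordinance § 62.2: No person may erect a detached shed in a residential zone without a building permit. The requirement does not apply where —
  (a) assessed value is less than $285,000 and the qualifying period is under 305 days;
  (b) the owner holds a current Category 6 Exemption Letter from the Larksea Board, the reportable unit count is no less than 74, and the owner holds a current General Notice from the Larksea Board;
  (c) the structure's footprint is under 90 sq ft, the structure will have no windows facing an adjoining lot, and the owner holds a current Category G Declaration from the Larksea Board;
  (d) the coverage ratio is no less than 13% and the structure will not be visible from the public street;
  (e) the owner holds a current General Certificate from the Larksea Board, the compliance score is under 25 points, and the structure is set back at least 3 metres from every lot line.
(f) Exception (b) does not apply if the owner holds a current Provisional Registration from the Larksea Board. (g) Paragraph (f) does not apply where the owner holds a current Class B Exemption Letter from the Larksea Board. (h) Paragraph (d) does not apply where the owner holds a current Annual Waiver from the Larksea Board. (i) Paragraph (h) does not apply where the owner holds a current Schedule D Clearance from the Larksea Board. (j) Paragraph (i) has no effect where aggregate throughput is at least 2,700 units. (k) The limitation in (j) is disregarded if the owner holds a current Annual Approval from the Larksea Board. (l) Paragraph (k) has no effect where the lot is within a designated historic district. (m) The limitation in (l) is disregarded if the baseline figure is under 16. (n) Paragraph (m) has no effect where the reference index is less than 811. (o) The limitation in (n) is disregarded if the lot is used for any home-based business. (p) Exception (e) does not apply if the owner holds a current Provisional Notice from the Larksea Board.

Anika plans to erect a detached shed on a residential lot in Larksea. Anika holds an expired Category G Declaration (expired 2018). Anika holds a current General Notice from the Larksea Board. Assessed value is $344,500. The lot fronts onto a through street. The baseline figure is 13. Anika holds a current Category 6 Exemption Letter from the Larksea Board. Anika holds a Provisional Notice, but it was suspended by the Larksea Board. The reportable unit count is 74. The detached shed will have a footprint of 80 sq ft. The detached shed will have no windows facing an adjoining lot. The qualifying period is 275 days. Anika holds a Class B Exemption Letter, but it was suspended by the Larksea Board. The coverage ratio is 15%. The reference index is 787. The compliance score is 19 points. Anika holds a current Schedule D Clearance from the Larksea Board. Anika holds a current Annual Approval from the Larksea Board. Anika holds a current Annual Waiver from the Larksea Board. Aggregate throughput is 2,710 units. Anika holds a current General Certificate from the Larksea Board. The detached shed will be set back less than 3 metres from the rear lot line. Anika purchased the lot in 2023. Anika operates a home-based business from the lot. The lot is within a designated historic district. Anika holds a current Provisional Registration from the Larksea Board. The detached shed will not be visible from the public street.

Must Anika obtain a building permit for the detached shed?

No — exception (d) applies; Anika does not need a building permit.

Exception (a) fails — assessed value is $344,500, not less than $285,000.
Exception (b)'s conditions are all satisfied: a current Category 6 Exemption Letter is held; the reportable unit count is 74, meeting the 74 threshold; a current General Notice is held. Turning to paragraphs (f)–(g): (f) operates — a current Provisional Registration is held. (g), which would lift (f), does not operate here — no current Class B Exemption Letter is held. So (b) is unavailable.
Exception (c) fails — no current Category G Declaration is held.
All of (d)'s requirements are met (the coverage ratio is 15%, meeting the 13% threshold; the structure will not be visible from the street). As to paragraphs (h)–(o): (h) is triggered (a current Annual Waiver is held), but yields to (i): (i) operates against (h): a current Schedule D Clearance is held. (j) operates (aggregate throughput is 2,710 units, meeting the 2,700 units threshold), but yields to (k): (k) is triggered — a current Annual Approval is held. (l) would limit (k) — the lot is in a historic district — but (m) sets (l) aside: (m) operates against (l): the baseline figure is 13, under the 16 limit. (n) would limit (m) — the reference index is 787, less than the 811 limit — but (o) sets (n) aside: (o) operates against (n): a home-based business operates on the lot. (d) remains available.
Exception (e) fails — the rear setback is under 3 m.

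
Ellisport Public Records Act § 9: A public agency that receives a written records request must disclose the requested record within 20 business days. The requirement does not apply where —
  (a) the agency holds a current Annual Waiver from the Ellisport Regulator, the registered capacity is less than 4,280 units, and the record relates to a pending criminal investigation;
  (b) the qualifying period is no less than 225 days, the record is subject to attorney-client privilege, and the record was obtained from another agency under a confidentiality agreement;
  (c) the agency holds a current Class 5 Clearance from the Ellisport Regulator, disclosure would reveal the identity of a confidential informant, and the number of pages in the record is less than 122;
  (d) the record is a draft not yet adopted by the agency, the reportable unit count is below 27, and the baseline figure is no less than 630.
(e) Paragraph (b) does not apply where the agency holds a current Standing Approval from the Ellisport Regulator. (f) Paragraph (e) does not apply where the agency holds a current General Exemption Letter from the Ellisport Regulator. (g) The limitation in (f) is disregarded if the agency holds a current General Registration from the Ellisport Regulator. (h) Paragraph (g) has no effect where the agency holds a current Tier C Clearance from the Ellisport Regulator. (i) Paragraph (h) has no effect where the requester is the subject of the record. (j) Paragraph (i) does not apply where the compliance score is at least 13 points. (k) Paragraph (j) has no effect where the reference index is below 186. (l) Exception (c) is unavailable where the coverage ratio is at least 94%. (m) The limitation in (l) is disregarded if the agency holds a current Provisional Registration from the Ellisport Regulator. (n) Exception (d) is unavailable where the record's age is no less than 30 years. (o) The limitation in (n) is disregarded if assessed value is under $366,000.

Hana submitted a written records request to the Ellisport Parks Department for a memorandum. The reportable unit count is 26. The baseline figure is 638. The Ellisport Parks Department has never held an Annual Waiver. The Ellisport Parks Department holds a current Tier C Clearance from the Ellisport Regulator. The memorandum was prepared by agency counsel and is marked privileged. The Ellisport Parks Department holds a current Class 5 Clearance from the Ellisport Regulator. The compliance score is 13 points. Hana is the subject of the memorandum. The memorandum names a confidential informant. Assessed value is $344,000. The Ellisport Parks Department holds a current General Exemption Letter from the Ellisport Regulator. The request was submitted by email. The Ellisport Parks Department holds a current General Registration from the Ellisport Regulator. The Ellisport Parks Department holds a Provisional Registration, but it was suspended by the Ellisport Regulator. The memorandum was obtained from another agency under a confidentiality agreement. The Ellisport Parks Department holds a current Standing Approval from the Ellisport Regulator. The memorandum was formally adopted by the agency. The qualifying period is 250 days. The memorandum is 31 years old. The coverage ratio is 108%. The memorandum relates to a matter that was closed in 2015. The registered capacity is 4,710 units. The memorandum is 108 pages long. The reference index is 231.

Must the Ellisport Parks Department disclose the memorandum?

No — exception (b) applies; the Ellisport Parks Department is not required to disclose the memorandum.

Exception (a) does not apply: there is no Annual Waiver in force.
All of (b)'s requirements are met (the qualifying period is 250 days, meeting the 225 days threshold; the memorandum is privileged; the memorandum was obtained under a confidentiality agreement). As to paragraphs (e)–(k): (e) would limit (b) — a current Standing Approval is held — but (f) sets (e) aside: (f) operates against (e): a current General Exemption Letter is held. (g) applies (a current General Registration is held), but is overridden by (h): (h) operates against (g): a current Tier C Clearance is held. (i) operates (Hana is the subject of the memorandum), but yields to (j): (j) is engaged — the compliance score is 13 points, meeting the 13 points threshold. (k), which would lift (j), is not engaged — the reference index is 231, not below 186. Exception (b) stands.
Exception (c): a current Class 5 Clearance is held; the memorandum names a confidential informant; the number of pages in the record is 108, less than the 122 limit — every condition holds. But: (l) operates against (c): the coverage ratio is 108%, meeting the 94% threshold. (m) is not engaged (no current Provisional Registration is held), so (l) stands. (c) is therefore removed.
Exception (d) requires that the record is a draft not yet adopted by the agency; but the memorandum has been formally adopted, so (d) is unavailable.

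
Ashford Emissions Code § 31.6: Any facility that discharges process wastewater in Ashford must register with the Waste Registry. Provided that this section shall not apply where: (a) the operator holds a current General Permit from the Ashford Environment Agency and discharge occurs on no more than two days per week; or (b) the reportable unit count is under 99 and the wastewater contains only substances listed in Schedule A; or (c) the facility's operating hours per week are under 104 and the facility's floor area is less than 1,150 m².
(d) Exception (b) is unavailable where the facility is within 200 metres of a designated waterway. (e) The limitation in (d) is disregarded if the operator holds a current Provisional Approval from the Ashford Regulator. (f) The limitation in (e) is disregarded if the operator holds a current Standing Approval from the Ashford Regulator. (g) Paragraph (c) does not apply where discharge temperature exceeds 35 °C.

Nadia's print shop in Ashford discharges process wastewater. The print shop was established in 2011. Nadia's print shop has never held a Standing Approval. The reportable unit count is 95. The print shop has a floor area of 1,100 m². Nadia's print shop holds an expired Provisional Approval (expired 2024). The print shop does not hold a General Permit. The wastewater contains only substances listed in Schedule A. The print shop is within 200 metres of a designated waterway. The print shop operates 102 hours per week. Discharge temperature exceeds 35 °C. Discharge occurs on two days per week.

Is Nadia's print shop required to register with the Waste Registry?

Yes — Nadia's print shop must register with the Waste Registry.

Exception (a) fails — no General Permit is held.
Exception (b) is satisfied on its face — the reportable unit count is 95, under the 99 limit; the wastewater is Schedule-A-only. Turning to paragraphs (d)–(f): (d) operates against (b): the print shop is within 200 m of a designated waterway. (e) is not engaged (the Provisional Approval is not current), so (d) stands. So (b) is unavailable.
Exception (c)'s conditions are all satisfied: the facility's operating hours per week are 102, under the 104 limit; the facility's floor area is 1,100 m², less than the 1,150 m² limit. However, paragraph (g) must be considered: (g) operates against (c): discharge temperature exceeds 35 °C. So (c) is unavailable.
Every exception is unavailable, so the rule governs.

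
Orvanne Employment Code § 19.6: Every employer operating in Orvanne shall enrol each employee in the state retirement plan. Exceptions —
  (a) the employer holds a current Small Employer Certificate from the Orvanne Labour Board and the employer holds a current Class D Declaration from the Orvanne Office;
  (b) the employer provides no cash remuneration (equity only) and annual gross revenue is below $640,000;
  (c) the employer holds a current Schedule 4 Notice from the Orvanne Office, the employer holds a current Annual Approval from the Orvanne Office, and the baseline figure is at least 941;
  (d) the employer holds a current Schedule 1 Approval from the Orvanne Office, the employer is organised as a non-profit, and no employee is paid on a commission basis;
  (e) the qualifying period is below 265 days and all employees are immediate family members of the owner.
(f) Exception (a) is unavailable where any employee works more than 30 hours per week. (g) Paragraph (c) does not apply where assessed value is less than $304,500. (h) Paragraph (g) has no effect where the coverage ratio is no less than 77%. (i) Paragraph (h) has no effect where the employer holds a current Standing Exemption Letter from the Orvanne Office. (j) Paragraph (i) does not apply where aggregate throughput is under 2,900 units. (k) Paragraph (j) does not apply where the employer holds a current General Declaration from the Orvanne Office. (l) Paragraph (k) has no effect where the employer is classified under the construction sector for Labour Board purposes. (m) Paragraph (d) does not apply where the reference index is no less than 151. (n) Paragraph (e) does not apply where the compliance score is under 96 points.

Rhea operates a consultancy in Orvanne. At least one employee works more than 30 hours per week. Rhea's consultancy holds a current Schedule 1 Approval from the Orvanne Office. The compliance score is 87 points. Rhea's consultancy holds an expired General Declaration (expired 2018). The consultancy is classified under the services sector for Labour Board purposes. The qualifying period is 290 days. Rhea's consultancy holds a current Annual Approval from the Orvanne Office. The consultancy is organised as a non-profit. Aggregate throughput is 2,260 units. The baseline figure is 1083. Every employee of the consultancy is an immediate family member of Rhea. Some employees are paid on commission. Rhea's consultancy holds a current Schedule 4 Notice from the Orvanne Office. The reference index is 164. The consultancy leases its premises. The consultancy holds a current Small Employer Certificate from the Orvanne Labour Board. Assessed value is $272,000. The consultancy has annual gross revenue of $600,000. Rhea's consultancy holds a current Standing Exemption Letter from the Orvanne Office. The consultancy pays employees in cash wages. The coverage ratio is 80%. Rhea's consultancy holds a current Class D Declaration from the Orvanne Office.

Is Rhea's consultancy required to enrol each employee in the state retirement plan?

All of (a)'s requirements are met (a current Small Employer Certificate is held; a current Class D Declaration is held). But applying paragraph (f): (f) operates against (a): at least one employee exceeds 30 hours/week. (a) is therefore removed.
Exception (b) requires that the employer provides no cash remuneration (equity only); but employees are paid cash wages, so (b) is unavailable.
Exception (c)'s conditions are all satisfied: a current Schedule 4 Notice is held; a current Annual Approval is held; the baseline figure is 1,083, meeting the 941 threshold. Under paragraphs (g)–(l): (g) would limit (c) — assessed value is $272,000, less than the $304,500 limit — but (h) sets (g) aside: (h) operates against (g): the coverage ratio is 80%, meeting the 77% threshold. (i) operates (a current Standing Exemption Letter is held), but is overridden by (j): (j) applies — aggregate throughput is 2,260 units, under the 2,900 units limit. (k) is not triggered (there is no General Declaration in force), so (j) stands. Exception (c) stands.
Exception (d) does not apply: some employees are paid on commission.
Exception (e) does not apply: the qualifying period is 290 days, not below 265 days.

No — exception (c) applies; Rhea's consultancy is not required to enrol each employee in the state retirement plan.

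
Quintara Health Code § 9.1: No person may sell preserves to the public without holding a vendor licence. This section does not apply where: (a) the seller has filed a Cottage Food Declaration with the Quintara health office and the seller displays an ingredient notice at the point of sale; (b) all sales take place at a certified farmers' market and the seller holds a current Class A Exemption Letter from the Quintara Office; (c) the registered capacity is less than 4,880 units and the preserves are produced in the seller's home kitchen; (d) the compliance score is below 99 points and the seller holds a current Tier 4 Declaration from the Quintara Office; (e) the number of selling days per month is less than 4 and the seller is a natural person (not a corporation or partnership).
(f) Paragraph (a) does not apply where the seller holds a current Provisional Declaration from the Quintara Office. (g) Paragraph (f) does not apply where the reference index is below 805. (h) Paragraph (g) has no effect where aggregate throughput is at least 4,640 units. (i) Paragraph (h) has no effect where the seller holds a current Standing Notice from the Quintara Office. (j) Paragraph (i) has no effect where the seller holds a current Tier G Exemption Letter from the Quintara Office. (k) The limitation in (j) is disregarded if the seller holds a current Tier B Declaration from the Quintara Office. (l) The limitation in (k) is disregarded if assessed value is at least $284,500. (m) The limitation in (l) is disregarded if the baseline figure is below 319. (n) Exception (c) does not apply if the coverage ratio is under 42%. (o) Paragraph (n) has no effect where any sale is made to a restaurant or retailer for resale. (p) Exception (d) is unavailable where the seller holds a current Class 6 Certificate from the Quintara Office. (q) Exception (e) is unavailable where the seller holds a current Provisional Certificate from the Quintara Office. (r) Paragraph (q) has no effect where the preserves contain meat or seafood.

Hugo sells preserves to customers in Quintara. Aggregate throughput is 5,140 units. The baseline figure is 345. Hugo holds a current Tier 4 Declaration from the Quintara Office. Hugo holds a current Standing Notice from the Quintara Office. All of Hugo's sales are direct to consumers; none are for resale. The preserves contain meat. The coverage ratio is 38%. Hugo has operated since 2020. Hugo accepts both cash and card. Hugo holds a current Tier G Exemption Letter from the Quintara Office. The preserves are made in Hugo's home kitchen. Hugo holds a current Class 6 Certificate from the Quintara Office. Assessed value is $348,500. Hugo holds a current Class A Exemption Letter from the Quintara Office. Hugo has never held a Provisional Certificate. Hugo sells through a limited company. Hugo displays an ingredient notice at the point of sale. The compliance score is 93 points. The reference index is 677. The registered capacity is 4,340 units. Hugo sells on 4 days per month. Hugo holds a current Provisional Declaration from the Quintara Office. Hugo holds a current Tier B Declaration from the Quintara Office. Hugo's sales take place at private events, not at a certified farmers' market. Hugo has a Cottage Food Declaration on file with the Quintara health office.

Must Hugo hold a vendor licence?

Yes — Hugo must hold a vendor licence.

Exception (a): a Cottage Food Declaration is on file; an ingredient notice is displayed — every condition holds. However, paragraphs (f)–(m) must be considered: (f) operates against (a): a current Provisional Declaration is held. (g) would limit (f) — the reference index is 677, below the 805 limit — but (h) sets (g) aside: (h) operates against (g): aggregate throughput is 5,140 units, meeting the 4,640 units threshold. (i) operates (a current Standing Notice is held), but yields to (j): (j) operates against (i): a current Tier G Exemption Letter is held. (k) operates (a current Tier B Declaration is held), but is set aside by (l): (l) is engaged — assessed value is $348,500, meeting the $284,500 threshold. (m) is inapplicable (the baseline figure is 345, not below 319), so (l) stands. (a) is therefore removed.
Exception (b) does not apply: sales are at private events, not a certified farmers' market.
Exception (c) is satisfied on its face — the registered capacity is 4,340 units, less than the 4,880 units limit; the preserves are home-kitchen produced. Turning to paragraphs (n)–(o): (n) operates against (c): the coverage ratio is 38%, under the 42% limit. (o) is inapplicable (no sales are for resale), so (n) stands. So (c) is unavailable.
Exception (d)'s conditions are all satisfied: the compliance score is 93 points, below the 99 points limit; a current Tier 4 Declaration is held. Turning to paragraph (p): (p) is engaged — a current Class 6 Certificate is held. Exception (d) does not apply.
Exception (e) does not apply: the number of selling days per month is 4, not less than 4.
Every exception is unavailable, so the rule governs.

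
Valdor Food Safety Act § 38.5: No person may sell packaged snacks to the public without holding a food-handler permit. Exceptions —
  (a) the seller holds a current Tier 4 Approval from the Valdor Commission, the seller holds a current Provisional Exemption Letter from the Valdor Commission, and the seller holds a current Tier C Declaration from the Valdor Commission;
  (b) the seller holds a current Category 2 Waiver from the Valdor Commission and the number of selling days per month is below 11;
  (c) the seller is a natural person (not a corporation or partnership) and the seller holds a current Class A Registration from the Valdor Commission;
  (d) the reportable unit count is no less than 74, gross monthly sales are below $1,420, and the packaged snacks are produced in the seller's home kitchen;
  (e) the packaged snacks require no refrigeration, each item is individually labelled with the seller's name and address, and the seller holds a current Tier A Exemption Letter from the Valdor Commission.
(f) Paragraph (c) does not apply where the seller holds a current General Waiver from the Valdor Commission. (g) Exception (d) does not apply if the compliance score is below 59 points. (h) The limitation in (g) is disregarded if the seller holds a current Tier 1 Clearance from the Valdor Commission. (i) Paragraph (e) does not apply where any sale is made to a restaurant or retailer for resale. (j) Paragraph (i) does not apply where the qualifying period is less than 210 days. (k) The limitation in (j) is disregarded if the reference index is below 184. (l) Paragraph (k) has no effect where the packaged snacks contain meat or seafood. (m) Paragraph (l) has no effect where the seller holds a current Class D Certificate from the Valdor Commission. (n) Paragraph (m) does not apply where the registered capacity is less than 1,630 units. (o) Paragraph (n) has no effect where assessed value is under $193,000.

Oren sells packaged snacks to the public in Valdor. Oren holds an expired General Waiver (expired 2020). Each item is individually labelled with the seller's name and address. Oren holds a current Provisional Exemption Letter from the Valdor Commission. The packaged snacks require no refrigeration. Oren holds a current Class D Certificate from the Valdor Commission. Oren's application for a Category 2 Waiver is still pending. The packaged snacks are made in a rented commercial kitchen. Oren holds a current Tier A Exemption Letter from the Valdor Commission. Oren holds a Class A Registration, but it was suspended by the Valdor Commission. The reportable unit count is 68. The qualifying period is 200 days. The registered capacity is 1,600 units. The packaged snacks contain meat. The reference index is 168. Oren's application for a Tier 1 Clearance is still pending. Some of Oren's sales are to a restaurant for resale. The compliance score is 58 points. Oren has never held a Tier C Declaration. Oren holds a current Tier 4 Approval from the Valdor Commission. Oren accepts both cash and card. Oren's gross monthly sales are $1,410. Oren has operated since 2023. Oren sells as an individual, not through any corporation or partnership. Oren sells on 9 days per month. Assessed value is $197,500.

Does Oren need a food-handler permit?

No — exception (e) applies; Oren is not required to hold a food-handler permit.

Exception (a) does not apply: no current Tier C Declaration is held.
Exception (b) fails — there is no Category 2 Waiver in force.
Exception (c) requires that the seller holds a current Class A Registration from the Valdor Commission; but the Class A Registration is not current, so (c) is unavailable.
Exception (d) fails — the reportable unit count is 68, short of 74.
All of (e)'s requirements are met (the packaged snacks are shelf-stable; items are individually labelled; a current Tier A Exemption Letter is held). Applying paragraphs (i)–(o): (i) would limit (e) — some sales are to a restaurant for resale — but (j) sets (i) aside: (j) operates against (i): the qualifying period is 200 days, less than the 210 days limit. (k) applies (the reference index is 168, below the 184 limit), but is overridden by (l): (l) is engaged — the packaged snacks contain meat. (m) applies (a current Class D Certificate is held), but is overridden by (n): (n) operates against (m): the registered capacity is 1,600 units, less than the 1,630 units limit. (o), which would lift (n), does not operate here — assessed value is $197,500, not under $193,000. So (e) applies.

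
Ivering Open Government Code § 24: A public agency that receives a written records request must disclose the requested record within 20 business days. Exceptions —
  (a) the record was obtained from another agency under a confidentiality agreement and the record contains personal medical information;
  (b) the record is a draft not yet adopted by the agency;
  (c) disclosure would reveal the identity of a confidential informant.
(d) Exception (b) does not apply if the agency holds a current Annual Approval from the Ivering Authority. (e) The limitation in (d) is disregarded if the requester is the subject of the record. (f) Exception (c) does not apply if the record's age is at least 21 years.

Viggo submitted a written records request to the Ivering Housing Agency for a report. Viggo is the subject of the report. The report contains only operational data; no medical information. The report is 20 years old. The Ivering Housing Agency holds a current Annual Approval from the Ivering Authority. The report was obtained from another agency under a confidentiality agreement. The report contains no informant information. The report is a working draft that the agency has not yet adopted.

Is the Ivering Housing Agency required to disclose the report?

Exception (a) requires that the record contains personal medical information; but the report contains only operational data, so (a) is unavailable.
Exception (b): the report is an unadopted draft — every condition holds. Applying paragraphs (d)–(e): (d) operates (a current Annual Approval is held), but is itself disapplied by (e): (e) operates against (d): Viggo is the subject of the report. So (b) applies.
Exception (c) requires that disclosure would reveal the identity of a confidential informant; but the report contains no informant information, so (c) is unavailable.

No — exception (b) applies; the Ivering Housing Agency is not required to disclose the report.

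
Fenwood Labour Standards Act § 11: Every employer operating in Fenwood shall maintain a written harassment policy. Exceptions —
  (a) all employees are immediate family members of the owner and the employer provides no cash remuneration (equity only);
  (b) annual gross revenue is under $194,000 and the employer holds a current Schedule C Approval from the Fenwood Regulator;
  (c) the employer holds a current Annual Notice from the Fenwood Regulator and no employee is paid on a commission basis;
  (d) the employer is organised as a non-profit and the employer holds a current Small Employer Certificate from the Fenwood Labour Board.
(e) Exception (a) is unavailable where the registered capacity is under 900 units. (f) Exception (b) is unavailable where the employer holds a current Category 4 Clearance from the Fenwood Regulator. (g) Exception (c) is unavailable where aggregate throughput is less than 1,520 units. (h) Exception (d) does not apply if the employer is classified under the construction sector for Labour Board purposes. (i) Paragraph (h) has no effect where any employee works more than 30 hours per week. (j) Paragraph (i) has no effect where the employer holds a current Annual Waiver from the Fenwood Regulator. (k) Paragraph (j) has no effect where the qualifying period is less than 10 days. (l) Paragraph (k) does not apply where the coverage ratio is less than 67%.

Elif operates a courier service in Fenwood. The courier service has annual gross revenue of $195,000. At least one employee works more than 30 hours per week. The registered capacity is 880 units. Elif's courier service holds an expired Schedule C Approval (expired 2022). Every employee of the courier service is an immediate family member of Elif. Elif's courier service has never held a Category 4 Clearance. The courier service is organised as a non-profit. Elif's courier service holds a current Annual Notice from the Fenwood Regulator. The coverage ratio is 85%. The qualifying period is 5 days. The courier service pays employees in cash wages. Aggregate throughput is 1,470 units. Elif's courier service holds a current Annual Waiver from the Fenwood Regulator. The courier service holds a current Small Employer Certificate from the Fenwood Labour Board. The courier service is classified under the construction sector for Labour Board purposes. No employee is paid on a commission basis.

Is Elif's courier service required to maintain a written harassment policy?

Exception (a) requires that the employer provides no cash remuneration (equity only); but employees are paid cash wages, so (a) is unavailable.
Exception (b) fails — annual gross revenue is $195,000, not under $194,000.
Exception (c)'s conditions are all satisfied: a current Annual Notice is held; no employee is paid on commission. But: (g) applies — aggregate throughput is 1,470 units, less than the 1,520 units limit. Exception (c) does not apply.
Exception (d)'s conditions are all satisfied: the employer is a non-profit; a current Small Employer Certificate is held. Applying paragraphs (h)–(l): (h) is triggered (the courier service is classified under the construction sector), but is displaced by (i): (i) is engaged — at least one employee exceeds 30 hours/week. (j) would limit (i) — a current Annual Waiver is held — but (k) sets (j) aside: (k) operates against (j): the qualifying period is 5 days, less than the 10 days limit. (l) does not operate here (the coverage ratio is 85%, not less than 67%), so (k) stands. (d) remains available.

No — exception (d) applies; Elif's courier service is not required to maintain a written harassment policy.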